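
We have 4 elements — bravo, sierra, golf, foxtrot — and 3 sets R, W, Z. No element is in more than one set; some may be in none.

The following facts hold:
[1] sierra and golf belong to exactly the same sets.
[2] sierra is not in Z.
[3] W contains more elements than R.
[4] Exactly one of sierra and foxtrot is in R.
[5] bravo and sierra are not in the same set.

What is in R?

R = {foxtrot}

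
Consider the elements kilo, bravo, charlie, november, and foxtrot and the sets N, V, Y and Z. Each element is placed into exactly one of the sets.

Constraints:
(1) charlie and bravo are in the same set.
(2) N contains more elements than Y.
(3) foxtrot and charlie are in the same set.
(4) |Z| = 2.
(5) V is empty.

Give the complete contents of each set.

(5): V already has 0, so the rest are out.
Suppose kilo ∈ N: no assignment then satisfies all the clues, so kilo ∉ N.

N = {bravo, charlie, foxtrot}; V = {}; Y = {}; Z = {kilo, november}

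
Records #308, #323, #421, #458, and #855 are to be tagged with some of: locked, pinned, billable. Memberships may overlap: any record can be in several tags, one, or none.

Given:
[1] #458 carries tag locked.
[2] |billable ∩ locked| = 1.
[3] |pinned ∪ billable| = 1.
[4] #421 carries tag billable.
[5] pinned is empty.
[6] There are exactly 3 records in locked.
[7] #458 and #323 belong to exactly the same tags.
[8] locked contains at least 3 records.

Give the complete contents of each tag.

locked = {#323, #421, #458}; pinned = {}; billable = {#421}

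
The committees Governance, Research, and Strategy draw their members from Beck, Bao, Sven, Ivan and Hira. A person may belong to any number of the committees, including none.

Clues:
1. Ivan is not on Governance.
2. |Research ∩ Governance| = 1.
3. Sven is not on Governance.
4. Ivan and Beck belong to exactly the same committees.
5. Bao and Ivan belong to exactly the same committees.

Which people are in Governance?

Governance = {Hira}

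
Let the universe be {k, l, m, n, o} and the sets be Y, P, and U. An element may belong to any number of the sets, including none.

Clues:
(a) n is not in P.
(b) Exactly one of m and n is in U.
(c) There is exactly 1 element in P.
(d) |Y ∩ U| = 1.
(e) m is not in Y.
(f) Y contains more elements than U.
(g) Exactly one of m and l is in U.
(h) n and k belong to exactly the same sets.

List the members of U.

U = {m, o}

From (a): n ∉ P.
From (e): m ∉ Y.
(h): k matches n: k ∉ P.
Suppose k ∈ U: no assignment then satisfies all the clues, so k ∉ U.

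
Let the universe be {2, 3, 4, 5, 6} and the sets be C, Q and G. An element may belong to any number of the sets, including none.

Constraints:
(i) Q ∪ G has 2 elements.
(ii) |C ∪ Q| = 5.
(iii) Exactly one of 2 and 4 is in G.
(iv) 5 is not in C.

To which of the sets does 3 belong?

3: C

From (iv): 5 ∉ C.
Suppose 3 ∉ C: no assignment then satisfies all the clues, so 3 ∈ C.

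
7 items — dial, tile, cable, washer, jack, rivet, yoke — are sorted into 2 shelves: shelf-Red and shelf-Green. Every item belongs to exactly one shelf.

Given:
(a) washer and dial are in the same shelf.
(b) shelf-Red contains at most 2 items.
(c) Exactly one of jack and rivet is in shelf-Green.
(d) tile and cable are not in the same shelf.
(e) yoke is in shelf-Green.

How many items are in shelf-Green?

5

From (e): yoke ∈ shelf-Green.
Suppose dial ∈ shelf-Red: no assignment then satisfies all the clues, so dial ∉ shelf-Red.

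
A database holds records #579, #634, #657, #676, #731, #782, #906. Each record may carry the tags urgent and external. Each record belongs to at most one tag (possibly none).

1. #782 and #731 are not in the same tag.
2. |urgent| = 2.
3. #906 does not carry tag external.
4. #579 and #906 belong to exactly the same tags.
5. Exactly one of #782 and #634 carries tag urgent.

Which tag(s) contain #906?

From (3): #906 ∉ external.
(4): #579 matches #906: #579 ∉ external.
Suppose #906 ∈ urgent: no assignment then satisfies all the clues, so #906 ∉ urgent.

#906: none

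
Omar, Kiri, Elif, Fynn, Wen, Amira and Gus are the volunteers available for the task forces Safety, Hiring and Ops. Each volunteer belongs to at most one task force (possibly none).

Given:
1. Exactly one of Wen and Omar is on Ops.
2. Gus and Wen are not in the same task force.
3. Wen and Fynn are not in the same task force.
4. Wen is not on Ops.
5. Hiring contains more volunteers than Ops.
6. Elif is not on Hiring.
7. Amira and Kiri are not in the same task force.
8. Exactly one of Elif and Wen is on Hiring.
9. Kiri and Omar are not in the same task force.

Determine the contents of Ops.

Ops = {Omar}

From (4): Wen ∉ Ops.
From (6): Elif ∉ Hiring.
(1) (exactly one): Omar ∈ Ops.
(8) (exactly one): Wen ∈ Hiring.
(9): Kiri ∉ Ops.
(2): Gus ∉ Hiring.
(3): Fynn ∉ Hiring.
Suppose Elif ∈ Ops: no assignment then satisfies all the clues, so Elif ∉ Ops.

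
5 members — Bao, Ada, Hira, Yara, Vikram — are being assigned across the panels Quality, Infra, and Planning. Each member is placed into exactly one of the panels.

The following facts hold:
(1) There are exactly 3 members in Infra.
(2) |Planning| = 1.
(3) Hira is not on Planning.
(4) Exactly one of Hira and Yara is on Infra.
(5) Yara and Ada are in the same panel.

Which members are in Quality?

Quality = {Hira}

From (3): Hira ∉ Planning.
Suppose Bao ∈ Quality: no assignment then satisfies all the clues, so Bao ∉ Quality.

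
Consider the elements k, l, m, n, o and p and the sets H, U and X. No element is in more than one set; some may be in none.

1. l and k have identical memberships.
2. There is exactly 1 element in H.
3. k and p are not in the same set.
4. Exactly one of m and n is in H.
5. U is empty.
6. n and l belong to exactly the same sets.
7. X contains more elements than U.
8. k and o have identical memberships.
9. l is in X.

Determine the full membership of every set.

From (9): l ∈ X.
(1): k matches l: k ∉ H.
(1): k matches l: k ∉ U.
(1): k matches l: k ∈ X.
(3): p ∉ X.
(5): U already has 0, so the rest are out.
(6): n matches l: n ∉ H.
(6): n matches l: n ∈ X.
(8): o matches k: o ∉ H.
(8): o matches k: o ∈ X.
(4) (exactly one): m ∈ H.
(2): H already has 1, so the rest are out.

H = {m}; U = {}; X = {k, l, n, o}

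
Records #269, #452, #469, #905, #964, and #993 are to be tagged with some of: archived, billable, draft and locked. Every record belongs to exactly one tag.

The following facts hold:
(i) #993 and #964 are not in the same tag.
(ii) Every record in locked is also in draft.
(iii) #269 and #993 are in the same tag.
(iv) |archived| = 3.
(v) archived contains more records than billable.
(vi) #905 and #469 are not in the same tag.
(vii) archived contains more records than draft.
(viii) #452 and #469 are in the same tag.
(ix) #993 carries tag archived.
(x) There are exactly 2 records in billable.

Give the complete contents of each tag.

From (ix): #993 ∈ archived.
(i): #964 ∉ archived.
(iii): #269 matches #993: #269 ∈ archived.
Suppose #452 ∈ archived: no assignment then satisfies all the clues, so #452 ∉ archived.

archived = {#269, #905, #993}; billable = {#452, #469}; draft = {#964}; locked = {}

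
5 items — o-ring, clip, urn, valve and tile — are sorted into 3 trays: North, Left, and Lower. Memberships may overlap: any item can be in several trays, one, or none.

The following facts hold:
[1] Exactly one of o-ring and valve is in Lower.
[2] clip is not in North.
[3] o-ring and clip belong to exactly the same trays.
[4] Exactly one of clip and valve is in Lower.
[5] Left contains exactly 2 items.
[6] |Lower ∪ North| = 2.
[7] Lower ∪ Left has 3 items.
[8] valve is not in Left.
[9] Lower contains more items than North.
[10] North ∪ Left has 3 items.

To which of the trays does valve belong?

valve: Lower, North

From (2): clip ∉ North.
From (8): valve ∉ Left.
(3): o-ring matches clip: o-ring ∉ North.
Suppose valve ∉ North: no assignment then satisfies all the clues, so valve ∈ North.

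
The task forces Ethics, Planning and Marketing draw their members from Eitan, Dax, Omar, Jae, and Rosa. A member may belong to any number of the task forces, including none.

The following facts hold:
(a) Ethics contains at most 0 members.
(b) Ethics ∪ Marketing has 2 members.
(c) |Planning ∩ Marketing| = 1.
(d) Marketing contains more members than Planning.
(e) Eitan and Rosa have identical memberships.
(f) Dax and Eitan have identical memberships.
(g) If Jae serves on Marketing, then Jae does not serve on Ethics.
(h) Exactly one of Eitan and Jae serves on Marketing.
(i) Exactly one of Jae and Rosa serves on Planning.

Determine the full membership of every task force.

Ethics = {}; Planning = {Jae}; Marketing = {Jae, Omar}

(a): Ethics already has 0, so the rest are out.
Suppose Eitan ∈ Planning: no assignment then satisfies all the clues, so Eitan ∉ Planning.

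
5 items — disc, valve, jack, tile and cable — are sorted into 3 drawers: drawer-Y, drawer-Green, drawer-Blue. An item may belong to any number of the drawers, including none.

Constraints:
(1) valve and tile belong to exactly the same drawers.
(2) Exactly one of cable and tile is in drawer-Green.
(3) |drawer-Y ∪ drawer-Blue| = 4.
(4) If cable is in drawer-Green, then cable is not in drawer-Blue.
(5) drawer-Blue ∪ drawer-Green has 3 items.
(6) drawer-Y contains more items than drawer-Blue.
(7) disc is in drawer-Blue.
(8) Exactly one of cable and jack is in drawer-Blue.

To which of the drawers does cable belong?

cable: drawer-Green

From (7): disc ∈ drawer-Blue.
Suppose cable ∈ drawer-Y: no assignment then satisfies all the clues, so cable ∉ drawer-Y.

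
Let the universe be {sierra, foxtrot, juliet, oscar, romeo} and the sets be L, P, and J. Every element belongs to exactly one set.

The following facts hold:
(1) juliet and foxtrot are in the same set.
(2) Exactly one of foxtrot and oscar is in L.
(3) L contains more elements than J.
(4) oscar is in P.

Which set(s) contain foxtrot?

From (4): oscar ∈ P.
(2) (exactly one): foxtrot ∈ L.
(1): juliet matches foxtrot: juliet ∈ L.

foxtrot: L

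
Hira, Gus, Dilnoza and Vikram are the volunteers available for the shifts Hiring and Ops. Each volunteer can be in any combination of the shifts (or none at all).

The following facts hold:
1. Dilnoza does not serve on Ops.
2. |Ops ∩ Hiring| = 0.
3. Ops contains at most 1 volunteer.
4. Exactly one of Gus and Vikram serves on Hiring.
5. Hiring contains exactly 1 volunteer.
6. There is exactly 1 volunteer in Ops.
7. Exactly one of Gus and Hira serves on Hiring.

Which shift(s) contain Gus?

Gus: Hiring

From (1): Dilnoza ∉ Ops.
Suppose Gus ∉ Hiring: no assignment then satisfies all the clues, so Gus ∈ Hiring.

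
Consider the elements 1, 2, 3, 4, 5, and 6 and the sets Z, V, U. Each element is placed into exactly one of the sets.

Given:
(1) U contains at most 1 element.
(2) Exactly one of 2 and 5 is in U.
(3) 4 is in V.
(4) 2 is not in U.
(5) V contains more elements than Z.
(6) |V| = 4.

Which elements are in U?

U = {5}

From (3): 4 ∈ V.
From (4): 2 ∉ U.
(2) (exactly one): 5 ∈ U.
(1): U already has 1, so the rest are out.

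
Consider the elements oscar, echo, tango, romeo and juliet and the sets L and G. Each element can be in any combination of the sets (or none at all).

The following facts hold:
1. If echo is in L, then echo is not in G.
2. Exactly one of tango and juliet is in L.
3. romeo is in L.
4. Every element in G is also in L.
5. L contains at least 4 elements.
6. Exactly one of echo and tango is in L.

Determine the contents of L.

L = {echo, juliet, oscar, romeo}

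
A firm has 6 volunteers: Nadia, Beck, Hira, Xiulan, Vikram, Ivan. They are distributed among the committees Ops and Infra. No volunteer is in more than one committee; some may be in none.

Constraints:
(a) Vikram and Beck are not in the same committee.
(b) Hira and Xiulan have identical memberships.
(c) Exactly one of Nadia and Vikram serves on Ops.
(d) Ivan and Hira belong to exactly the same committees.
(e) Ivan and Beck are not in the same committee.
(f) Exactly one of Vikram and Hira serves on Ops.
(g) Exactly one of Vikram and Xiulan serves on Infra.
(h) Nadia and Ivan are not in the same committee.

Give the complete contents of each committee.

Ops = {Vikram}; Infra = {Hira, Ivan, Xiulan}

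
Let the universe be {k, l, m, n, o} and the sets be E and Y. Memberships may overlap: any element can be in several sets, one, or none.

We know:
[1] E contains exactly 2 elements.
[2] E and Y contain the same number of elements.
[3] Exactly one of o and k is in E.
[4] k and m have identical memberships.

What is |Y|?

2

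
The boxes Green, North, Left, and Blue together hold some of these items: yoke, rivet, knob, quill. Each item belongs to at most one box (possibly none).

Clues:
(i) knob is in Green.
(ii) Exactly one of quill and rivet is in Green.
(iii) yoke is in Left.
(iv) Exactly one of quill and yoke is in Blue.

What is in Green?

Green = {knob, rivet}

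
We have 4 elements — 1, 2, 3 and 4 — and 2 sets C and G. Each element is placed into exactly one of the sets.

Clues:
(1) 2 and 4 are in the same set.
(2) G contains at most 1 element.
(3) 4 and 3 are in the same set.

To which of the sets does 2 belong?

2: C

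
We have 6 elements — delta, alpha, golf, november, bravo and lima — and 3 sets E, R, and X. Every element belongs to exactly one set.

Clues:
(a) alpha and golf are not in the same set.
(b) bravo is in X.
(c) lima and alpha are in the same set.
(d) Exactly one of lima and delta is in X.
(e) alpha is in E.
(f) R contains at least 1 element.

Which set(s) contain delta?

From (b): bravo ∈ X.
From (e): alpha ∈ E.
(a): golf ∉ E.
(c): lima matches alpha: lima ∈ E.
(d) (exactly one): delta ∈ X.

delta: X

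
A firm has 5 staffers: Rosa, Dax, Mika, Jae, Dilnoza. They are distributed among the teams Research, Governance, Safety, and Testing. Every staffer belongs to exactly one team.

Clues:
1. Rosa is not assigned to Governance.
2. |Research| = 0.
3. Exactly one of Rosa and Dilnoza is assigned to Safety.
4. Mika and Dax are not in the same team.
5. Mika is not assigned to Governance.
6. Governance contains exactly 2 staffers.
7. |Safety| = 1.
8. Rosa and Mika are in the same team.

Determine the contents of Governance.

Governance = {Dax, Jae}

From (1): Rosa ∉ Governance.
From (5): Mika ∉ Governance.
(2): Research already has 0, so the rest are out.
Suppose Dax ∉ Governance: no assignment then satisfies all the clues, so Dax ∈ Governance.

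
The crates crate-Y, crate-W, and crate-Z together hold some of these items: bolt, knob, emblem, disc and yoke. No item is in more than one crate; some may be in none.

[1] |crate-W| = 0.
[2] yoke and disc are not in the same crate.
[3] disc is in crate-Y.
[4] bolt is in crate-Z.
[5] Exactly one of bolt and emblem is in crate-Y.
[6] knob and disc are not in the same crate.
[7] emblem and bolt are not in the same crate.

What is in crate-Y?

From (3): disc ∈ crate-Y.
From (4): bolt ∈ crate-Z.
(1): crate-W already has 0, so the rest are out.
(2): yoke ∉ crate-Y.
(5) (exactly one): emblem ∈ crate-Y.
(6): knob ∉ crate-Y.

crate-Y = {disc, emblem}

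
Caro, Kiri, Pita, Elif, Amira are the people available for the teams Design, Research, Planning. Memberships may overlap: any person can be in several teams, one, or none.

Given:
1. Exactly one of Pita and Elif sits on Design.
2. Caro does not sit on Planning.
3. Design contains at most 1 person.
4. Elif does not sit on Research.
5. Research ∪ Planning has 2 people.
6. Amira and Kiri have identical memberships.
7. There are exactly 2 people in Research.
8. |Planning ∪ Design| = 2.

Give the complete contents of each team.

Design = {Elif}; Research = {Caro, Pita}; Planning = {Pita}

From (2): Caro ∉ Planning.
From (4): Elif ∉ Research.
Suppose Caro ∈ Design: no assignment then satisfies all the clues, so Caro ∉ Design.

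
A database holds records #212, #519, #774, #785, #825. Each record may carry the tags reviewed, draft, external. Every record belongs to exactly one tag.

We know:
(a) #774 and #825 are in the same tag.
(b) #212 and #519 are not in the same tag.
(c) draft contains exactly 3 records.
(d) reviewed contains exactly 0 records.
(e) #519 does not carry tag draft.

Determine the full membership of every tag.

reviewed = {}; draft = {#212, #774, #825}; external = {#519, #785}

From (e): #519 ∉ draft.
(d): reviewed already has 0, so the rest are out.
Only one tag left: #519 ∈ external.
(b): #212 ∉ external.
Only one tag left: #212 ∈ draft.
Suppose #774 ∉ draft: no assignment then satisfies all the clues, so #774 ∈ draft.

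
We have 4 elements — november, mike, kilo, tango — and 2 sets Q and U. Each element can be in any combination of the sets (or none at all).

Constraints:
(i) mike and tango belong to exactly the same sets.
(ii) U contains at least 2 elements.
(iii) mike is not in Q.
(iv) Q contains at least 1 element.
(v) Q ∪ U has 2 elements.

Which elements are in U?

U = {kilo, november}

From (iii): mike ∉ Q.
(i): tango matches mike: tango ∉ Q.
Suppose november ∉ U: no assignment then satisfies all the clues, so november ∈ U.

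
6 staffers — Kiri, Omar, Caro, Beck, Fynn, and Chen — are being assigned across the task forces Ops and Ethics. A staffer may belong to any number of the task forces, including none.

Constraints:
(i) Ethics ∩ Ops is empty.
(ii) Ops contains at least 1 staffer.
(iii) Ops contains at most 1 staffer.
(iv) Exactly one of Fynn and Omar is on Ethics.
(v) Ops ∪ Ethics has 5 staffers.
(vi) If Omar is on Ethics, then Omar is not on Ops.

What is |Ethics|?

4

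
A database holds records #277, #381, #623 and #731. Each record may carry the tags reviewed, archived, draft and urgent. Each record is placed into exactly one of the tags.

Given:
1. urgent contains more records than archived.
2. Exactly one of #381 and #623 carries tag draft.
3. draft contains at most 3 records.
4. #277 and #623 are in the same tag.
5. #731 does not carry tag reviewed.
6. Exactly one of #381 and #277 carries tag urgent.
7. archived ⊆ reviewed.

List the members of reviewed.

reviewed = {}

From (5): #731 ∉ reviewed.
(7) contrapositive: #731 ∉ archived.
Suppose #277 ∈ reviewed: no assignment then satisfies all the clues, so #277 ∉ reviewed.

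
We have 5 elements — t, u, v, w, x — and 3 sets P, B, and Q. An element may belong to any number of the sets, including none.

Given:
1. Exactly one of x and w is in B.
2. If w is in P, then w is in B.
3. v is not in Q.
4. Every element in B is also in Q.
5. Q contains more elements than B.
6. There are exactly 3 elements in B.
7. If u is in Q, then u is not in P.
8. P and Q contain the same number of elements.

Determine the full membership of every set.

P = {t, v, w, x}; B = {t, u, w}; Q = {t, u, w, x}

From (3): v ∉ Q.
(4) contrapositive: v ∉ B.
Suppose t ∉ P: no assignment then satisfies all the clues, so t ∈ P.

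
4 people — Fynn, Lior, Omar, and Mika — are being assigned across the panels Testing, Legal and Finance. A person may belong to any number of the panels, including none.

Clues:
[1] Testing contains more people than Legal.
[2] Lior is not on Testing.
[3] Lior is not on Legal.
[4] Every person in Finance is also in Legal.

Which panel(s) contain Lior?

Lior: none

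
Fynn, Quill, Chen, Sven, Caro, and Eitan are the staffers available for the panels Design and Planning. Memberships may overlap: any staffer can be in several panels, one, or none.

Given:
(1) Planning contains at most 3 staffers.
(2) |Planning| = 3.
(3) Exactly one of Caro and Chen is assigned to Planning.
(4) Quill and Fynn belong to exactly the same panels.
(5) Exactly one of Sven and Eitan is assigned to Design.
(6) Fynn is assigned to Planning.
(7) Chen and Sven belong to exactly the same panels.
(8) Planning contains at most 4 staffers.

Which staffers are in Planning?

Planning = {Caro, Fynn, Quill}

From (6): Fynn ∈ Planning.
(4): Quill matches Fynn: Quill ∈ Planning.
Suppose Chen ∈ Planning: no assignment then satisfies all the clues, so Chen ∉ Planning.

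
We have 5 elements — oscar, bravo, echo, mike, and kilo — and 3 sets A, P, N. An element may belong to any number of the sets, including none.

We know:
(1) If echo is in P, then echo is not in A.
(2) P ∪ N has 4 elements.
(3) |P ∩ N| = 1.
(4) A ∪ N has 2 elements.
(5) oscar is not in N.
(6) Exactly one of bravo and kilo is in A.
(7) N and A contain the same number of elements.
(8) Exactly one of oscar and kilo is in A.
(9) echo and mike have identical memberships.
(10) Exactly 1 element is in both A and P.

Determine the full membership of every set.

A = {kilo}; P = {bravo, echo, kilo, mike}; N = {bravo}

From (5): oscar ∉ N.
Suppose oscar ∈ A: no assignment then satisfies all the clues, so oscar ∉ A.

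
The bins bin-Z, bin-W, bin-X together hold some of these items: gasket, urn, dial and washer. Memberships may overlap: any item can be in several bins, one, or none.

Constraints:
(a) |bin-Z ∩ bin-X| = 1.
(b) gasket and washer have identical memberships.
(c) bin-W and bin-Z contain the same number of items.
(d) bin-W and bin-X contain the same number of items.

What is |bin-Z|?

1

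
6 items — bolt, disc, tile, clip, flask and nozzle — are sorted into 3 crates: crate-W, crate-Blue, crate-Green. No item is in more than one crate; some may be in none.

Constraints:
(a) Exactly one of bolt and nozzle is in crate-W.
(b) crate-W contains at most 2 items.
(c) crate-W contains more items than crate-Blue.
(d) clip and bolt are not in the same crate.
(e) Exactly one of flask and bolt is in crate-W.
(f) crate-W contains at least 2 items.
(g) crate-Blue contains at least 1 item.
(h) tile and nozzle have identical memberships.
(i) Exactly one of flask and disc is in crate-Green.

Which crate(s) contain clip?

clip: crate-Blue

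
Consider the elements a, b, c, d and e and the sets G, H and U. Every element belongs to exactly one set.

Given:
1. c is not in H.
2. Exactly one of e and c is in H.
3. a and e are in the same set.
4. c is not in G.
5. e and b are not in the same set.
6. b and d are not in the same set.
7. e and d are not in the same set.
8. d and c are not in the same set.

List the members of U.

From (1): c ∉ H.
From (4): c ∉ G.
(2) (exactly one): e ∈ H.
(3): a matches e: a ∉ G.
(3): a matches e: a ∈ H.
(5): b ∉ H.
(7): d ∉ H.
Only one set left: c ∈ U.
(8): d ∉ U.
Only one set left: d ∈ G.
(6): b ∉ G.
Only one set left: b ∈ U.

U = {b, c}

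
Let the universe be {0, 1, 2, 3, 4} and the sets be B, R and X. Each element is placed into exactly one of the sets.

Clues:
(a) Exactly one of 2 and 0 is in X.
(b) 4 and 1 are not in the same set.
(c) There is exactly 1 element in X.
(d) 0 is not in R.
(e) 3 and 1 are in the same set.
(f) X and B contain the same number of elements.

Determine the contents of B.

From (d): 0 ∉ R.
Suppose 0 ∈ B: no assignment then satisfies all the clues, so 0 ∉ B.

B = {4}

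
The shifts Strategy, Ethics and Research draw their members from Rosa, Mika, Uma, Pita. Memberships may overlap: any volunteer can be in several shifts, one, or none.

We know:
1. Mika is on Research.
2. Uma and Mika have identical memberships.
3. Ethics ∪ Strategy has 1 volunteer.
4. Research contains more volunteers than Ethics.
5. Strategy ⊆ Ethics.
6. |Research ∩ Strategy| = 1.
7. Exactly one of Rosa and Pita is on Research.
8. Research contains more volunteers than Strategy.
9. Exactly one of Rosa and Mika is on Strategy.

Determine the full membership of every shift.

Strategy = {Rosa}; Ethics = {Rosa}; Research = {Mika, Rosa, Uma}

From (1): Mika ∈ Research.
(2): Uma matches Mika: Uma ∈ Research.
Suppose Rosa ∉ Strategy: no assignment then satisfies all the clues, so Rosa ∈ Strategy.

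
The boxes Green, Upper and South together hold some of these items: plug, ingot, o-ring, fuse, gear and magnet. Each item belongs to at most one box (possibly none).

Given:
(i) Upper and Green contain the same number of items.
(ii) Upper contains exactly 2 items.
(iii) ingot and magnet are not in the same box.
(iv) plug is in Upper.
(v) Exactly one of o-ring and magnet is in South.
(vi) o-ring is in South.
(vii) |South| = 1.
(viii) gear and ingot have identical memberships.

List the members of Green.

Green = {gear, ingot}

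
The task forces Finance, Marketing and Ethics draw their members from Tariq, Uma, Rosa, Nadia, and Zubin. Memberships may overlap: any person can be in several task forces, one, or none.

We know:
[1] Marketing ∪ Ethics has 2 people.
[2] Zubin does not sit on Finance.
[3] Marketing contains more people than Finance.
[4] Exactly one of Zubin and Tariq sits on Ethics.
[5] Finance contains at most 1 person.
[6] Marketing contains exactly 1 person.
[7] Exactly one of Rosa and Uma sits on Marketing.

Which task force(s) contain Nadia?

Nadia: none

From (2): Zubin ∉ Finance.
Suppose Nadia ∈ Finance: no assignment then satisfies all the clues, so Nadia ∉ Finance.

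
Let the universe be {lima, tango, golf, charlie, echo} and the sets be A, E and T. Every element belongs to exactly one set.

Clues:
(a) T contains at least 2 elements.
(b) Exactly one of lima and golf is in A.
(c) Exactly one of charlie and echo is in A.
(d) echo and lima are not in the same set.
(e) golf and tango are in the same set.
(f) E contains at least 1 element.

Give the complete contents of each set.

A = {charlie, lima}; E = {echo}; T = {golf, tango}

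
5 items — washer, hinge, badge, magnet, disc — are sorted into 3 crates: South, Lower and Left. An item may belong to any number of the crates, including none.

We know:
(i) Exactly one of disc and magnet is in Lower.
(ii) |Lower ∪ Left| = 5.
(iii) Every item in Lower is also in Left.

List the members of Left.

Left = {badge, disc, hinge, magnet, washer}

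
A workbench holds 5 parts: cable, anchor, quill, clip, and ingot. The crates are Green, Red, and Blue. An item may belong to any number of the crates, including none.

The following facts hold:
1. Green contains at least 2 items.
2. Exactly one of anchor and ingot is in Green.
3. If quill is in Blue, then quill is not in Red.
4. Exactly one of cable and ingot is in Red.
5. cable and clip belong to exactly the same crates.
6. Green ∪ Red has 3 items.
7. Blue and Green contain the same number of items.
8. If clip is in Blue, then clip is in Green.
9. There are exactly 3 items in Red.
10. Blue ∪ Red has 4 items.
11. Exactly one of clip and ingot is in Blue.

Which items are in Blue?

Blue = {cable, clip, quill}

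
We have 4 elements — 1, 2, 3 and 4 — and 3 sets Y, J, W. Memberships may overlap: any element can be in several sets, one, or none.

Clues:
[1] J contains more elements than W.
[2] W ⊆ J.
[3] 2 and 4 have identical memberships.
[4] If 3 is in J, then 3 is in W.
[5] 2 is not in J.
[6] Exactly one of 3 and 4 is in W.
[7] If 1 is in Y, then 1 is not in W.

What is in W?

W = {3}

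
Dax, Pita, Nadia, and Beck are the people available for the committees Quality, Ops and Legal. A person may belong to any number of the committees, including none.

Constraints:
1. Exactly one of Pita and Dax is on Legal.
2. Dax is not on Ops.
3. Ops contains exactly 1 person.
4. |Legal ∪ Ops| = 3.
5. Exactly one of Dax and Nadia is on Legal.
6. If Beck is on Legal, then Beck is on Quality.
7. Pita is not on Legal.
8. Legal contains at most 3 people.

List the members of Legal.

From (2): Dax ∉ Ops.
From (7): Pita ∉ Legal.
(1) (exactly one): Dax ∈ Legal.
(5) (exactly one): Nadia ∉ Legal.
Suppose Beck ∉ Legal: no assignment then satisfies all the clues, so Beck ∈ Legal.

Legal = {Beck, Dax}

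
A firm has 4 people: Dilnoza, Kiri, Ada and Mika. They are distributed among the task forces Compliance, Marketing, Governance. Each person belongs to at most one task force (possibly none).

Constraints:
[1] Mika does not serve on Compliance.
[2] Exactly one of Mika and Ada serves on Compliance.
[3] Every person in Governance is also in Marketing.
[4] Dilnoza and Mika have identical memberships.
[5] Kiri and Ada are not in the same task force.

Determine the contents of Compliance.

Compliance = {Ada}

From (1): Mika ∉ Compliance.
(2) (exactly one): Ada ∈ Compliance.
(4): Dilnoza matches Mika: Dilnoza ∉ Compliance.
(5): Kiri ∉ Compliance.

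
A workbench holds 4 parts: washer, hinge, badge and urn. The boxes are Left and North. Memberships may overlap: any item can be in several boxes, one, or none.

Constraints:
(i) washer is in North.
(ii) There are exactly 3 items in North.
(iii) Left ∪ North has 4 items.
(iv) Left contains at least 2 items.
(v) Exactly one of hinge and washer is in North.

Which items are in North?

North = {badge, urn, washer}

From (i): washer ∈ North.
(v) (exactly one): hinge ∉ North.
(ii): only 3 candidates remain for North, so all are in.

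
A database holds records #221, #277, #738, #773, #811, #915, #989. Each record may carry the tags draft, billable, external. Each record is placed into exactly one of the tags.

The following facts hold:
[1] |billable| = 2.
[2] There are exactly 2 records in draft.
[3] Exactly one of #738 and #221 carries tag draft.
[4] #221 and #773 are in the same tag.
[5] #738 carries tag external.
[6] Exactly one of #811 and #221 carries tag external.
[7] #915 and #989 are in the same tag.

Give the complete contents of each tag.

draft = {#221, #773}; billable = {#915, #989}; external = {#277, #738, #811}

From (5): #738 ∈ external.
(3) (exactly one): #221 ∈ draft.
(4): #773 matches #221: #773 ∈ draft.
(6) (exactly one): #811 ∈ external.
(2): draft already has 2, so the rest are out.
Suppose #277 ∈ billable: no assignment then satisfies all the clues, so #277 ∉ billable.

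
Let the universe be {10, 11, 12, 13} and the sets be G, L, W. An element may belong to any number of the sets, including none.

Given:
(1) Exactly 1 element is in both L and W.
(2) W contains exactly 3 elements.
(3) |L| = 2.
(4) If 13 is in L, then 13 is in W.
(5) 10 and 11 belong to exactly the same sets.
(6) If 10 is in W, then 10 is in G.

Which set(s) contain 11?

11: G, W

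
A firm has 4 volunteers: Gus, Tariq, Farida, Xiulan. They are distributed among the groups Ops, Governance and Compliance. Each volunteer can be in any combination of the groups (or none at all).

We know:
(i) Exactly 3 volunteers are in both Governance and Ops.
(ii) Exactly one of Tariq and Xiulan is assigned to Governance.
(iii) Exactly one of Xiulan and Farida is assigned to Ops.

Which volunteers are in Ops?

Ops = {Farida, Gus, Tariq}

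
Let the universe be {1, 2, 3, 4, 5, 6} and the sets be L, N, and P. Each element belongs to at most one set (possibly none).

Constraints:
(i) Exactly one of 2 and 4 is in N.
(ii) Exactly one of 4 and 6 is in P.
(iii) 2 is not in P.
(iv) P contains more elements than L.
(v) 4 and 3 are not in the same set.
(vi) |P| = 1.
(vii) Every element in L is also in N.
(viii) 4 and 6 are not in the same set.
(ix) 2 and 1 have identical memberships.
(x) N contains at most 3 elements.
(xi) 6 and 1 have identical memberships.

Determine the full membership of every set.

L = {}; N = {1, 2, 6}; P = {4}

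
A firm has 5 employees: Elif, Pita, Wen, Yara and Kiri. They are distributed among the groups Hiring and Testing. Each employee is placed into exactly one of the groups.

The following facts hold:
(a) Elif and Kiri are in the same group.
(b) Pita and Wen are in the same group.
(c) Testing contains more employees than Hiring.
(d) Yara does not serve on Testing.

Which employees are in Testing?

Testing = {Elif, Kiri, Pita, Wen}

From (d): Yara ∉ Testing.
Only one group left: Yara ∈ Hiring.
Suppose Elif ∉ Testing: no assignment then satisfies all the clues, so Elif ∈ Testing.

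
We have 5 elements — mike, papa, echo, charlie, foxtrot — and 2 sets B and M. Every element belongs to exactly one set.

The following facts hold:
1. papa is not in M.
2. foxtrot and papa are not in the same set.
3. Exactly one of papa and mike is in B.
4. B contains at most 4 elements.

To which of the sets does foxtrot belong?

From (1): papa ∉ M.
Only one set left: papa ∈ B.
(2): foxtrot ∉ B.
(3) (exactly one): mike ∉ B.
Only one set left: mike ∈ M.
Only one set left: foxtrot ∈ M.

foxtrot: M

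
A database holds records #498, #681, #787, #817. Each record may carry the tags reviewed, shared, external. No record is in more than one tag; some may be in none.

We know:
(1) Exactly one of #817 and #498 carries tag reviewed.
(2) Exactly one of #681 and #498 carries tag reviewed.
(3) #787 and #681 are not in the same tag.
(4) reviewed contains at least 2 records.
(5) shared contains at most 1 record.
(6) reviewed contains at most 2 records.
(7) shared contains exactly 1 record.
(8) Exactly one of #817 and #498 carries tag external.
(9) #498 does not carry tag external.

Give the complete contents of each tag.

reviewed = {#498, #787}; shared = {#681}; external = {#817}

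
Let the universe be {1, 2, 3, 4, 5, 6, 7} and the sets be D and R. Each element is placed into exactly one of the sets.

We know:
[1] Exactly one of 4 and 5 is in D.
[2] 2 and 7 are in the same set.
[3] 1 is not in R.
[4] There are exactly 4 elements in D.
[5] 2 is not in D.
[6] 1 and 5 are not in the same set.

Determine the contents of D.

From (3): 1 ∉ R.
From (5): 2 ∉ D.
(2): 7 matches 2: 7 ∉ D.
Only one set left: 1 ∈ D.
Only one set left: 2 ∈ R.
Only one set left: 7 ∈ R.
(6): 5 ∉ D.
Only one set left: 5 ∈ R.
(1) (exactly one): 4 ∈ D.
(4): only 4 candidates remain for D, so all are in.

D = {1, 3, 4, 6}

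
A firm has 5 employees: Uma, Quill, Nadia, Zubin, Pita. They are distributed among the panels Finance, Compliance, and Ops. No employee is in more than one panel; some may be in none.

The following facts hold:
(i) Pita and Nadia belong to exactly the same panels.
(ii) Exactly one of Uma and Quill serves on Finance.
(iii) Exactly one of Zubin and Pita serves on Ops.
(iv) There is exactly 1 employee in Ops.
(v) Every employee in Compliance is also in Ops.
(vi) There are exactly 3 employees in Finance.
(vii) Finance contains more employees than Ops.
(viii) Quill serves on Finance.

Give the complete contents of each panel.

Finance = {Nadia, Pita, Quill}; Compliance = {}; Ops = {Zubin}

From (viii): Quill ∈ Finance.
(ii) (exactly one): Uma ∉ Finance.
Suppose Uma ∈ Compliance: no assignment then satisfies all the clues, so Uma ∉ Compliance.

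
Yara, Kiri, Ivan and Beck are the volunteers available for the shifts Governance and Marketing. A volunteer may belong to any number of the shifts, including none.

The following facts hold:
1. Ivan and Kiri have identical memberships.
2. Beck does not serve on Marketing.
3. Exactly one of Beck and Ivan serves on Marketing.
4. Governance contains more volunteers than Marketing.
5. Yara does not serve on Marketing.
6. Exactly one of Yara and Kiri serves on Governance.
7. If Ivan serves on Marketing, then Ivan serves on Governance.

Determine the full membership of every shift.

From (2): Beck ∉ Marketing.
From (5): Yara ∉ Marketing.
(3) (exactly one): Ivan ∈ Marketing.
(7): Ivan ∈ Governance.
(1): Kiri matches Ivan: Kiri ∈ Governance.
(1): Kiri matches Ivan: Kiri ∈ Marketing.
(6) (exactly one): Yara ∉ Governance.
Suppose Beck ∉ Governance: no assignment then satisfies all the clues, so Beck ∈ Governance.

Governance = {Beck, Ivan, Kiri}; Marketing = {Ivan, Kiri}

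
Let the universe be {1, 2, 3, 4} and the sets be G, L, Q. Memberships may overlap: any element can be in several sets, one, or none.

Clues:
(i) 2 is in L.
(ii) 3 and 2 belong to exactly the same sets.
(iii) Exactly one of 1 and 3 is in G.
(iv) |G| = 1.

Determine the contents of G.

G = {1}

From (i): 2 ∈ L.
(ii): 3 matches 2: 3 ∈ L.
Suppose 1 ∉ G: no assignment then satisfies all the clues, so 1 ∈ G.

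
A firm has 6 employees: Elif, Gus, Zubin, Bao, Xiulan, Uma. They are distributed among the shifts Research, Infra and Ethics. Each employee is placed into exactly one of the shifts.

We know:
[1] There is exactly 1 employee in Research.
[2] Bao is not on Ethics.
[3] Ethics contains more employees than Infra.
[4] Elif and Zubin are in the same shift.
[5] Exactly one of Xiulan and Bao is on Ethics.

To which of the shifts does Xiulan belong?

From (2): Bao ∉ Ethics.
(5) (exactly one): Xiulan ∈ Ethics.

Xiulan: Ethics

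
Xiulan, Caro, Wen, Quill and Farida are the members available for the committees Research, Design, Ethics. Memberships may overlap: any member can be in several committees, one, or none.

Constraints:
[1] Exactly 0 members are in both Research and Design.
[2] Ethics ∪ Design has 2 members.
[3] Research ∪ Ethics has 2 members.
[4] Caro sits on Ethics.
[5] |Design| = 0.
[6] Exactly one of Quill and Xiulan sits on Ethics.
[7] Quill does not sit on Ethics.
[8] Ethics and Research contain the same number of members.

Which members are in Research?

Research = {Caro, Xiulan}

From (4): Caro ∈ Ethics.
From (7): Quill ∉ Ethics.
(5): Design already has 0, so the rest are out.
(6) (exactly one): Xiulan ∈ Ethics.
Suppose Xiulan ∉ Research: no assignment then satisfies all the clues, so Xiulan ∈ Research.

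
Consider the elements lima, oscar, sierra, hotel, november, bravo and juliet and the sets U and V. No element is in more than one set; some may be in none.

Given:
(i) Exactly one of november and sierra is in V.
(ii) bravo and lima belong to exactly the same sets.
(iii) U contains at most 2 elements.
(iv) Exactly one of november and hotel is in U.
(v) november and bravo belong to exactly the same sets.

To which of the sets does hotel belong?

hotel: U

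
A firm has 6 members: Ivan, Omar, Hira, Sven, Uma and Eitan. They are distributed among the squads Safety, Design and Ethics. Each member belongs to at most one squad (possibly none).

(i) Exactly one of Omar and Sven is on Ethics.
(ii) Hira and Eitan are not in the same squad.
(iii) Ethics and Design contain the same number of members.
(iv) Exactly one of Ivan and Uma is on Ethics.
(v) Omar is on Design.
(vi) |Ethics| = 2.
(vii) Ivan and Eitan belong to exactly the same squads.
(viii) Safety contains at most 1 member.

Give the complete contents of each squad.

From (v): Omar ∈ Design.
(i) (exactly one): Sven ∈ Ethics.
Suppose Ivan ∈ Safety: no assignment then satisfies all the clues, so Ivan ∉ Safety.

Safety = {}; Design = {Hira, Omar}; Ethics = {Sven, Uma}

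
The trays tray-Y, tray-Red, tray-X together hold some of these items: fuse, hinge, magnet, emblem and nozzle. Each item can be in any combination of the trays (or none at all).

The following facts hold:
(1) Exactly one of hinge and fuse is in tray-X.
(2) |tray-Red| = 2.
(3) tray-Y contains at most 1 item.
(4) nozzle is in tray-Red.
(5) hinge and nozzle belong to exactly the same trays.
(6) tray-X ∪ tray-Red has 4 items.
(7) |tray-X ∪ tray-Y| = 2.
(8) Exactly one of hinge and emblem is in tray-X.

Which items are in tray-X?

tray-X = {emblem, fuse}

From (4): nozzle ∈ tray-Red.
(5): hinge matches nozzle: hinge ∈ tray-Red.
(2): tray-Red already has 2, so the rest are out.
Suppose fuse ∉ tray-X: no assignment then satisfies all the clues, so fuse ∈ tray-X.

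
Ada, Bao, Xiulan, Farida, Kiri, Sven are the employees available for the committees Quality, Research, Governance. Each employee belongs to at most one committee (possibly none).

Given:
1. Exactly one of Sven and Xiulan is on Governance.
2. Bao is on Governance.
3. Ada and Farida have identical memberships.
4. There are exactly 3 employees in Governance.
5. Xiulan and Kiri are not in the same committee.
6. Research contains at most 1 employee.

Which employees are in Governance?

Governance = {Bao, Kiri, Sven}

From (2): Bao ∈ Governance.
Suppose Ada ∈ Governance: no assignment then satisfies all the clues, so Ada ∉ Governance.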